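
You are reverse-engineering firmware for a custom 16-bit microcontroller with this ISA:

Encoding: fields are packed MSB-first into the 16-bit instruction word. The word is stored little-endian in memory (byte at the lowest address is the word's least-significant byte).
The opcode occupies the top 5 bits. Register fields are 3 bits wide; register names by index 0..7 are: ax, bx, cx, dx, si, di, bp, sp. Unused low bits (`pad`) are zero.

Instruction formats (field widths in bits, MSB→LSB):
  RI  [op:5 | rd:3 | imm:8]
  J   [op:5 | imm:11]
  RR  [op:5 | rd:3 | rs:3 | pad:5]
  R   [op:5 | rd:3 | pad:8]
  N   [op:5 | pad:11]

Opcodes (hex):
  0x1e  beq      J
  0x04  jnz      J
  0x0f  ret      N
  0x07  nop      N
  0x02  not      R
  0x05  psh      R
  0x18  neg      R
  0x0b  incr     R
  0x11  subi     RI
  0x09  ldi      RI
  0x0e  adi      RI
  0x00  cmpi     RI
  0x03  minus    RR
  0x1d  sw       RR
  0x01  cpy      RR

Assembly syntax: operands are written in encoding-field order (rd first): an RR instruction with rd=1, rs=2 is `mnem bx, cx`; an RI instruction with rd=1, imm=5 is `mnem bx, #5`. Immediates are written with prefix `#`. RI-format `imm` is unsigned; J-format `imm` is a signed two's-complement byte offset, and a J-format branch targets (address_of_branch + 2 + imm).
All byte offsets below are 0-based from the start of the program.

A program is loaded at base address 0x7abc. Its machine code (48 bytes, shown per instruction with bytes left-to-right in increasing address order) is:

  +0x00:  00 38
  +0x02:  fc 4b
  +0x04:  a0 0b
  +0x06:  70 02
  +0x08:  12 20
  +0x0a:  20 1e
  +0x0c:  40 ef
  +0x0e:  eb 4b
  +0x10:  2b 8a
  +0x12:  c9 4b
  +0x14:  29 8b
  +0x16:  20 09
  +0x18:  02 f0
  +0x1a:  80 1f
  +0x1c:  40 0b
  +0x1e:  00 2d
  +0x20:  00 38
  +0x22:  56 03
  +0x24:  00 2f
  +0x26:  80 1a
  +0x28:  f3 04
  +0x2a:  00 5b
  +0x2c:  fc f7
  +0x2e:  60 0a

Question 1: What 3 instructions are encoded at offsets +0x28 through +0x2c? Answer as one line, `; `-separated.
cmpi si, #243; incr dx; beq #-4

@+28  little-endian(f3 04) = 0x04f3
  op=0x04f3>>11=0x0 ⇒ cmpi (RI)
  [10:8] rd=4 = si
  [7:0] imm=243 = #243
@+2a  little-endian(00 5b) = 0x5b00
  op=0x5b00>>11=0xb ⇒ incr (R)
  [10:8] rd=3 = dx
@+2c  little-endian(fc f7) = 0xf7fc
  op=0xf7fc>>11=0x1e ⇒ beq (J)
  [10:0] imm=2044 (s11→-4) = #-4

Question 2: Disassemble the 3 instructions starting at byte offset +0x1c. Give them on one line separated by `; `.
[1c] 40 0b → 0x0b40
  top 5b → 0x1 → cpy [RR]
  rd@[10:8]=0x3 ⇒ dx
  rs@[7:5]=0x2 ⇒ cx
[1e] 00 2d → 0x2d00
  top 5b → 0x5 → psh [R]
  rd@[10:8]=0x5 ⇒ di
[20] 00 38 → 0x3800
  top 5b → 0x7 → nop [N]

cpy dx, cx; psh di; nop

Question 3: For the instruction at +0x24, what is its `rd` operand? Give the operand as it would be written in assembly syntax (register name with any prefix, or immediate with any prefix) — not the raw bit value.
sp

+0x24: 00 2f ⇒ word 0x2f00 (little)
  op=0x2f00>>11=0x5 ⇒ psh (R)
  rd: (w>>8)&0x7=0x7 → sp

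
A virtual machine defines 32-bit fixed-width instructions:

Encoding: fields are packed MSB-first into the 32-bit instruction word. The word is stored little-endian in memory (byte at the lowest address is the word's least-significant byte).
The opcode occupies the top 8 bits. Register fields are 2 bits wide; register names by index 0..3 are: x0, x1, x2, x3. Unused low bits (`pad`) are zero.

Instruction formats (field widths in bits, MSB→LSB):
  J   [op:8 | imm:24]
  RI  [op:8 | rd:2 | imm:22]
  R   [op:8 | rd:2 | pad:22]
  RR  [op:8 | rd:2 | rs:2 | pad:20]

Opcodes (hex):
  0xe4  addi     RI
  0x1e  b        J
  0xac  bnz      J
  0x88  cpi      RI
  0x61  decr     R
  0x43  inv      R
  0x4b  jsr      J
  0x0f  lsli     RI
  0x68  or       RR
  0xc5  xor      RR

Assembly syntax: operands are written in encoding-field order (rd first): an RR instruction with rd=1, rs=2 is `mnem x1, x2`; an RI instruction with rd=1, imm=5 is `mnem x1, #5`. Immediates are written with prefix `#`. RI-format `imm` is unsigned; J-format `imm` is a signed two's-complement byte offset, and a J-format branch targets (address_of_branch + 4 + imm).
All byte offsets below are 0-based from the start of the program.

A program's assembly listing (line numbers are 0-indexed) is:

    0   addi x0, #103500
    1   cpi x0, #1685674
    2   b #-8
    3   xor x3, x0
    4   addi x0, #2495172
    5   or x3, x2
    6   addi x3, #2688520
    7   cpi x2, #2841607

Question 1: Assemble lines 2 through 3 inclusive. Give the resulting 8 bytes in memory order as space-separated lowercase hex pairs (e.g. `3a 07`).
f8 ff ff 1e 00 00 c0 c5

line 2 (b): pack op=0x1e:8|imm=-8:24 = 0x1efffff8; little→ f8 ff ff 1e
line 3 (xor): pack op=0xc5:8|rd=3:2|rs=0:2|pad=0:20 = 0xc5c00000; little→ 00 00 c0 c5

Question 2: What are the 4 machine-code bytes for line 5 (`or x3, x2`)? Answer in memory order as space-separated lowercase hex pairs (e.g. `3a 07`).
00 00 e0 68

L5: or op=0x68:8|rd=3:2|rs=2:2|pad=0:20 ⇒ 0x68e00000 ⇒ little 00 00 e0 68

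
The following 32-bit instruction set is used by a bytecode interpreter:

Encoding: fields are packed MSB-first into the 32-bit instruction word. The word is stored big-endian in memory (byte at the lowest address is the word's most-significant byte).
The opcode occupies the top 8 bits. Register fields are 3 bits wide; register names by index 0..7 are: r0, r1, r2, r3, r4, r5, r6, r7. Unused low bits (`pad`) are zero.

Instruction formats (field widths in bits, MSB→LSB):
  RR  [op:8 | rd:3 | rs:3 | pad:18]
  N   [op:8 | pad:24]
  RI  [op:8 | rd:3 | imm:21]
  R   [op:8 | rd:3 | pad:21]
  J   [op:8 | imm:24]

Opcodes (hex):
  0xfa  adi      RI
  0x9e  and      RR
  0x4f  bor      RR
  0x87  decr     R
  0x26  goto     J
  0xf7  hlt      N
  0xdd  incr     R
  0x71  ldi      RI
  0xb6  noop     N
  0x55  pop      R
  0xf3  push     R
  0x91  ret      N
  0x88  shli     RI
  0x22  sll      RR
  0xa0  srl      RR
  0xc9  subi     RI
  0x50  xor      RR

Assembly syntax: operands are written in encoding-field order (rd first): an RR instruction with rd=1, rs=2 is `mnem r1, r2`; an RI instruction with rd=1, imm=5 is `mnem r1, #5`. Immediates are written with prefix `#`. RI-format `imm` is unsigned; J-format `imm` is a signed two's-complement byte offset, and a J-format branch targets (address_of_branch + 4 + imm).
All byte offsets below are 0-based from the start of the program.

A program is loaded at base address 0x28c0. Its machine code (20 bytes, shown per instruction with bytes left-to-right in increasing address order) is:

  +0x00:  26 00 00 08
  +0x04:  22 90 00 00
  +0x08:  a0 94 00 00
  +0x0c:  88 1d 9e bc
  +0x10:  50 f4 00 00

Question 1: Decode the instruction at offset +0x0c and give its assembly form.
[0c] 88 1d 9e bc → 0x881d9ebc
  top 8b → 0x88 → shli [RI]
  rd: (w>>21)&0x7=0x0 → r0
  imm: (w>>0)&0x1fffff=0x1d9ebc → #1941180

shli r0, #1941180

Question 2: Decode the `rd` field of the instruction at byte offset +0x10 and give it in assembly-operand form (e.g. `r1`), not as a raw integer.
[10] 50 f4 00 00 → 0x50f40000
  op=0x50f40000>>24=0x50 ⇒ xor (RR)
  rd: (w>>21)&0x7=0x7 → r7
  rs: (w>>18)&0x7=0x5 → r5

r7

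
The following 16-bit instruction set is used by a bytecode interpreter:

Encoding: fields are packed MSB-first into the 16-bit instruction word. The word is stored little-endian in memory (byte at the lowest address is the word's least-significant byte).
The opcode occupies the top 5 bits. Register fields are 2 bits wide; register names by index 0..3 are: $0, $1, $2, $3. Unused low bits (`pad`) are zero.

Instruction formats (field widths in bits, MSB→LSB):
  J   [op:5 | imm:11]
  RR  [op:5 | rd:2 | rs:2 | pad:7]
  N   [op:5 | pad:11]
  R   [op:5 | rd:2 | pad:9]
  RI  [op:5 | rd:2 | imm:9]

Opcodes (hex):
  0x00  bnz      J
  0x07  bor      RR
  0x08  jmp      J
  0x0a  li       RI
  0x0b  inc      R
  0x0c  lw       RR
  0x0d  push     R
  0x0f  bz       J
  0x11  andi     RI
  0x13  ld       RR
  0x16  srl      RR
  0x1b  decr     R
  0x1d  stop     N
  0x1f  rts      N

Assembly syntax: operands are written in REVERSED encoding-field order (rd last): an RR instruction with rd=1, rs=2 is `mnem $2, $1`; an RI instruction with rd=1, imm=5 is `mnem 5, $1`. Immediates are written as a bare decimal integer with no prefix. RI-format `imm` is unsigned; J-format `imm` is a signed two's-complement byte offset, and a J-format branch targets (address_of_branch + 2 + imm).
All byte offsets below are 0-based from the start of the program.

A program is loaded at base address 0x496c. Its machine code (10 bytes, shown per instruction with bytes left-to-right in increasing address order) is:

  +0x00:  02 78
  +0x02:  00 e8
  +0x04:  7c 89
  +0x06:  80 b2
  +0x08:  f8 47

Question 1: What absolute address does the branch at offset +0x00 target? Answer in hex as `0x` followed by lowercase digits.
+0x00: 02 78 ⇒ word 0x7802 (little)
  top 5b → 0xf → bz [J]
  imm: (w>>0)&0x7ff=0x2 → 2
  target = base 0x496c + off 0x00 + 2 + imm 2 = 0x4970

0x4970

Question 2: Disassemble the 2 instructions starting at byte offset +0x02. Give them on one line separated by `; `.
off 0x02: read 00 e8 as little → 0xe800
  opcode bits[15:11]=0x1d: stop/N
off 0x04: read 7c 89 as little → 0x897c
  opcode bits[15:11]=0x11: andi/RI
  [10:9] rd=0 = $0
  [8:0] imm=380 = 380

stop; andi 380, $0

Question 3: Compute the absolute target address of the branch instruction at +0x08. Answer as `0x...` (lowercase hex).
[08] f8 47 → 0x47f8
  top 5b → 0x8 → jmp [J]
  [10:0] imm=2040 (s11→-8) = -8
  target = base 0x496c + off 0x08 + 2 + imm -8 = 0x496e

0x496e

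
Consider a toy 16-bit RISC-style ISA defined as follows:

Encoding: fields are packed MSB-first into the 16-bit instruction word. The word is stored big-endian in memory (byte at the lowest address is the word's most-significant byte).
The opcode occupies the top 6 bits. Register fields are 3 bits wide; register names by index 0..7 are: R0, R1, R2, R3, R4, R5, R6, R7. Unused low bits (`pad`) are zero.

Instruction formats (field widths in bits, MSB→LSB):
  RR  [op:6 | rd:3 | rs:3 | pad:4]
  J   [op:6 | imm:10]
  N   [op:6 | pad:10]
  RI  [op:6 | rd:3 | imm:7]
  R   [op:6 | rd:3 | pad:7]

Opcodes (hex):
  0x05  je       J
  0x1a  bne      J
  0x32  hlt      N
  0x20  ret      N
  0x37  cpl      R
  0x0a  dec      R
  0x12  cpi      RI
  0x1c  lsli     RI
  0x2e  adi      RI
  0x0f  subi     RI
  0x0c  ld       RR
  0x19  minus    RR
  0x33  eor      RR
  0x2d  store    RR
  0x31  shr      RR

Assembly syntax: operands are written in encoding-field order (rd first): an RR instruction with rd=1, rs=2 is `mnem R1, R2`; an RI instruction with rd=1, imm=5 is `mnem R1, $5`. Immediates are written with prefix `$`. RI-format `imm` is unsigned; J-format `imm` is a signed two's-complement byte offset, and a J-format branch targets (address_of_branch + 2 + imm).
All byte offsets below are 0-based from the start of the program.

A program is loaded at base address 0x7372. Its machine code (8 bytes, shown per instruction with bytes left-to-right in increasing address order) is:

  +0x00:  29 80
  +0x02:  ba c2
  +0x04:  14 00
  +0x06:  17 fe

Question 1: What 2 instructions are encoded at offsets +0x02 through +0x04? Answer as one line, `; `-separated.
off 0x02: read ba c2 as big → 0xbac2
  op=0xbac2>>10=0x2e ⇒ adi (RI)
  [9:7] rd=5 = R5
  [6:0] imm=66 = $66
off 0x04: read 14 00 as big → 0x1400
  op=0x1400>>10=0x5 ⇒ je (J)
  [9:0] imm=0 = $0

adi R5, $66; je $0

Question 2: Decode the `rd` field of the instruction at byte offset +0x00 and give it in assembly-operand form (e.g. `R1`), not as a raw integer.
R3

@+00  big-endian(29 80) = 0x2980
  opcode bits[15:10]=0xa: dec/R
  [9:7] rd=3 = R3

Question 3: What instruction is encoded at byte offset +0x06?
+0x06: 17 fe ⇒ word 0x17fe (big)
  top 6b → 0x5 → je [J]
  imm: (w>>0)&0x3ff=0x3fe (s10→-2) → $-2

je $-2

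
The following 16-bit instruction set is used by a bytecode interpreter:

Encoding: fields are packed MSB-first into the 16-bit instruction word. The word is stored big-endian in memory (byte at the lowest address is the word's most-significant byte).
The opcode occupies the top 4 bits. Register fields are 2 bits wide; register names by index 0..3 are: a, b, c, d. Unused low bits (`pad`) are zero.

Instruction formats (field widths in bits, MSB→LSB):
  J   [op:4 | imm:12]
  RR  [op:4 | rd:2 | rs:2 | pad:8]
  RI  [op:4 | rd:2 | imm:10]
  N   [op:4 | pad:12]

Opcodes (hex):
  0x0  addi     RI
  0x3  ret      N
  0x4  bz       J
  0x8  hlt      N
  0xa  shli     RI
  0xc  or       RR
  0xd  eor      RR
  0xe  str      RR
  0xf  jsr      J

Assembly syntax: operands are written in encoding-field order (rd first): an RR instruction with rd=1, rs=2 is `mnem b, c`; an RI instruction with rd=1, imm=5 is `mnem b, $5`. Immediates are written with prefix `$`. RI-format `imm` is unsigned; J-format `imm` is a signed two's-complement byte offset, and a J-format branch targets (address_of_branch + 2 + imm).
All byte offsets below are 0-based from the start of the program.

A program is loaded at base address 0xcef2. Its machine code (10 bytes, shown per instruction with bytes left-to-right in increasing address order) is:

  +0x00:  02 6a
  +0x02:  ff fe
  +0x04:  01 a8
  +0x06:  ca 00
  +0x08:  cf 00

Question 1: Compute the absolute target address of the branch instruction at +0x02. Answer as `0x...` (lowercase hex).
0xcef4

+0x02: ff fe ⇒ word 0xfffe (big)
  opcode bits[15:12]=0xf: jsr/J
  imm: (w>>0)&0xfff=0xffe (s12→-2) → $-2
  target = base 0xcef2 + off 0x02 + 2 + imm -2 = 0xcef4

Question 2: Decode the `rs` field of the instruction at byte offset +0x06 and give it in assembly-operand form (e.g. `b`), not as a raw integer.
c

off 0x06: read ca 00 as big → 0xca00
  opcode bits[15:12]=0xc: or/RR
  [11:10] rd=2 = c
  [9:8] rs=2 = c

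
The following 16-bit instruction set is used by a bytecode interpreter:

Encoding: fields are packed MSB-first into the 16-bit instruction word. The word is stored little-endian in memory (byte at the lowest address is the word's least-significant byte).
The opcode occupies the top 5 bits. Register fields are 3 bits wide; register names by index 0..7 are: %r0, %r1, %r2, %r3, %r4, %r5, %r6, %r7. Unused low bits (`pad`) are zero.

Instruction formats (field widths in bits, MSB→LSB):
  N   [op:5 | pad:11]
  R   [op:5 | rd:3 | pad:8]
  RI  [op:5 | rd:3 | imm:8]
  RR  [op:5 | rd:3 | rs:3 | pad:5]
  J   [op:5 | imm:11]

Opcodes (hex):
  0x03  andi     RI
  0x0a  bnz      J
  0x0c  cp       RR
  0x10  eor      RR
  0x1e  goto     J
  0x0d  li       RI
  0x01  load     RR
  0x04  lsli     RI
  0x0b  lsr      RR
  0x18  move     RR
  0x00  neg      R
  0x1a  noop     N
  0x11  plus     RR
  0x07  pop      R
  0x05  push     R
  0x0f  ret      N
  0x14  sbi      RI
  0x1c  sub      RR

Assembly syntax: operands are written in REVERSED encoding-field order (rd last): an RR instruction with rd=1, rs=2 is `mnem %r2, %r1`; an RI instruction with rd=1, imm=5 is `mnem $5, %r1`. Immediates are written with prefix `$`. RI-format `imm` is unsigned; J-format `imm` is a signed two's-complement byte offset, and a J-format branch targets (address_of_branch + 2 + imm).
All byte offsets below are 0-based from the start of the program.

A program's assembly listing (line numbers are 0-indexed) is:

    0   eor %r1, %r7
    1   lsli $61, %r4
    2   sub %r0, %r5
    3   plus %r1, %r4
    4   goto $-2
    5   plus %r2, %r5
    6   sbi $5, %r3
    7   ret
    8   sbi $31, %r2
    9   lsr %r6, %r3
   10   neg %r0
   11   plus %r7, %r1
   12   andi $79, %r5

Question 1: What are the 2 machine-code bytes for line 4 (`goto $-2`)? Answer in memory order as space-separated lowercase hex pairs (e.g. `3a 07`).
fe f7

4. goto fields op=0x1e:5|imm=-2:11 → word f7feh → fe f7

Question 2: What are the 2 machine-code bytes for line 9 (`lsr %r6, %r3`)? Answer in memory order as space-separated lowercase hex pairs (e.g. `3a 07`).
c0 5b

line 9 (lsr): pack op=0xb:5|rd=3:3|rs=6:3|pad=0:5 = 0x5bc0; little→ c0 5b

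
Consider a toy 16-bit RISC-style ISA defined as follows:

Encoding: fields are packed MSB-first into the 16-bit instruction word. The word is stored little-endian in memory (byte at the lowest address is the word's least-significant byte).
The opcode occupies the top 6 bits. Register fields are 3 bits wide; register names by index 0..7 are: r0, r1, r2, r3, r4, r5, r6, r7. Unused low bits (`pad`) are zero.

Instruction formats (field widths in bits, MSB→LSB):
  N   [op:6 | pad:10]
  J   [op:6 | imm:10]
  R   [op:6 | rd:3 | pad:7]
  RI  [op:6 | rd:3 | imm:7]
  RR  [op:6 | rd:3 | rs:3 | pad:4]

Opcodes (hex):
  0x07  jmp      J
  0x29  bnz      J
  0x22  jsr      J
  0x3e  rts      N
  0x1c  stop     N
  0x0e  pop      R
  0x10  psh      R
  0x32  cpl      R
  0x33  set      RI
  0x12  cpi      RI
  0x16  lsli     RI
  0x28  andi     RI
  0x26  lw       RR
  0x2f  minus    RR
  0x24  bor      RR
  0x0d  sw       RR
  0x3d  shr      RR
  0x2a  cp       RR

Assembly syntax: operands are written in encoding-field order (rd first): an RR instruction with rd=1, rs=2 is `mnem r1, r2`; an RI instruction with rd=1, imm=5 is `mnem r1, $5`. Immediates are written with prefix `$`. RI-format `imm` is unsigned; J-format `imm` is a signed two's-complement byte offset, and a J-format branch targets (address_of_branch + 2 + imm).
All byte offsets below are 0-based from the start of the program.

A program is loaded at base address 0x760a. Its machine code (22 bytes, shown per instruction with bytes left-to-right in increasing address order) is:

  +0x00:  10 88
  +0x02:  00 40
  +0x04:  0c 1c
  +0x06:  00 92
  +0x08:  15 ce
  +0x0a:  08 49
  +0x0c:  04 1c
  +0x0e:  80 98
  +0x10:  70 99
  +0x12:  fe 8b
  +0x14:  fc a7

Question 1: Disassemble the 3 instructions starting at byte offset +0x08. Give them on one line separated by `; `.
[08] 15 ce → 0xce15
  op=0xce15>>10=0x33 ⇒ set (RI)
  rd: (w>>7)&0x7=0x4 → r4
  imm: (w>>0)&0x7f=0x15 → $21
[0a] 08 49 → 0x4908
  op=0x4908>>10=0x12 ⇒ cpi (RI)
  rd: (w>>7)&0x7=0x2 → r2
  imm: (w>>0)&0x7f=0x8 → $8
[0c] 04 1c → 0x1c04
  op=0x1c04>>10=0x7 ⇒ jmp (J)
  imm: (w>>0)&0x3ff=0x4 → $4

set r4, $21; cpi r2, $8; jmp $4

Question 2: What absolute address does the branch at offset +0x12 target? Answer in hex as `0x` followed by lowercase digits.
+0x12: fe 8b ⇒ word 0x8bfe (little)
  opcode bits[15:10]=0x22: jsr/J
  imm: (w>>0)&0x3ff=0x3fe (s10→-2) → $-2
  target = base 0x760a + off 0x12 + 2 + imm -2 = 0x761c

0x761c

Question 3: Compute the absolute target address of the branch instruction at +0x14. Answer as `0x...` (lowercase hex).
off 0x14: read fc a7 as little → 0xa7fc
  opcode bits[15:10]=0x29: bnz/J
  imm: (w>>0)&0x3ff=0x3fc (s10→-4) → $-4
  target = base 0x760a + off 0x14 + 2 + imm -4 = 0x761c

0x761c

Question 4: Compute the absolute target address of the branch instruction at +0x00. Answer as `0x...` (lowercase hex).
0x761c

off 0x00: read 10 88 as little → 0x8810
  top 6b → 0x22 → jsr [J]
  imm: (w>>0)&0x3ff=0x10 → $16
  target = base 0x760a + off 0x00 + 2 + imm 16 = 0x761c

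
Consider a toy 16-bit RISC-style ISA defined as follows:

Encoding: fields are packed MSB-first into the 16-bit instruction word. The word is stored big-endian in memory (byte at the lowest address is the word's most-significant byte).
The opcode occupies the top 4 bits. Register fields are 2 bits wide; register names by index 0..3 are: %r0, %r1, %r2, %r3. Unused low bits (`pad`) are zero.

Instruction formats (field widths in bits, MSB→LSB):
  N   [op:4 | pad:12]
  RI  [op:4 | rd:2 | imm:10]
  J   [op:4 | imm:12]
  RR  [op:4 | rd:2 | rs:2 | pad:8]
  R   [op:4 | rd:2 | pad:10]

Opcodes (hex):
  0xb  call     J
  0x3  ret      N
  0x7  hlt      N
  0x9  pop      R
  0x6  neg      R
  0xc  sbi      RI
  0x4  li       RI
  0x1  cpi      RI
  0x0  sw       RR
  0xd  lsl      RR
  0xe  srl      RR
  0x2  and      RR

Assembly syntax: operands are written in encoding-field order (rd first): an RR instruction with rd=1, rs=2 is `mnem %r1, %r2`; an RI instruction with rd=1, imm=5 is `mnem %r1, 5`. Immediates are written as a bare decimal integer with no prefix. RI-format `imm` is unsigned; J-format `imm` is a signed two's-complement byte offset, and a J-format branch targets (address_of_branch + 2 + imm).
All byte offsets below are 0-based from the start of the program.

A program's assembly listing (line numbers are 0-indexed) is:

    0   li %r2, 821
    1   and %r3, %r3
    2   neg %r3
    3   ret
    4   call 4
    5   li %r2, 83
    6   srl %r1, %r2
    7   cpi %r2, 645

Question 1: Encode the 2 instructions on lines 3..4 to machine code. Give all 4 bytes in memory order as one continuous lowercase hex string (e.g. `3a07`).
line 3 (ret): pack op=0x3:4|pad=0:12 = 0x3000; big→ 30 00
line 4 (call): pack op=0xb:4|imm=4:12 = 0xb004; big→ b0 04

3000b004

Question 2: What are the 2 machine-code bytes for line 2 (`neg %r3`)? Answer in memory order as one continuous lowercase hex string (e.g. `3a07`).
line 2 (neg): pack op=0x6:4|rd=3:2|pad=0:10 = 0x6c00; big→ 6c 00

6c00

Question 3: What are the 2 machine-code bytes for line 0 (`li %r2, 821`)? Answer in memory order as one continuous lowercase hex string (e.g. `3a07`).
0. li fields op=0x4:4|rd=2:2|imm=821:10 → word 4b35h → 4b 35

4b35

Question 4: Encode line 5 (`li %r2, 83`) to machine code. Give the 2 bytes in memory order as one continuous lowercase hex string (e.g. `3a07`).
L5: li op=0x4:4|rd=2:2|imm=83:10 ⇒ 0x4853 ⇒ big 48 53

4853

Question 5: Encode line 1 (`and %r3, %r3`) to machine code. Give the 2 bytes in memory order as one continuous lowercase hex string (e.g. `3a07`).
2f00

1. and fields op=0x2:4|rd=3:2|rs=3:2|pad=0:8 → word 2f00h → 2f 00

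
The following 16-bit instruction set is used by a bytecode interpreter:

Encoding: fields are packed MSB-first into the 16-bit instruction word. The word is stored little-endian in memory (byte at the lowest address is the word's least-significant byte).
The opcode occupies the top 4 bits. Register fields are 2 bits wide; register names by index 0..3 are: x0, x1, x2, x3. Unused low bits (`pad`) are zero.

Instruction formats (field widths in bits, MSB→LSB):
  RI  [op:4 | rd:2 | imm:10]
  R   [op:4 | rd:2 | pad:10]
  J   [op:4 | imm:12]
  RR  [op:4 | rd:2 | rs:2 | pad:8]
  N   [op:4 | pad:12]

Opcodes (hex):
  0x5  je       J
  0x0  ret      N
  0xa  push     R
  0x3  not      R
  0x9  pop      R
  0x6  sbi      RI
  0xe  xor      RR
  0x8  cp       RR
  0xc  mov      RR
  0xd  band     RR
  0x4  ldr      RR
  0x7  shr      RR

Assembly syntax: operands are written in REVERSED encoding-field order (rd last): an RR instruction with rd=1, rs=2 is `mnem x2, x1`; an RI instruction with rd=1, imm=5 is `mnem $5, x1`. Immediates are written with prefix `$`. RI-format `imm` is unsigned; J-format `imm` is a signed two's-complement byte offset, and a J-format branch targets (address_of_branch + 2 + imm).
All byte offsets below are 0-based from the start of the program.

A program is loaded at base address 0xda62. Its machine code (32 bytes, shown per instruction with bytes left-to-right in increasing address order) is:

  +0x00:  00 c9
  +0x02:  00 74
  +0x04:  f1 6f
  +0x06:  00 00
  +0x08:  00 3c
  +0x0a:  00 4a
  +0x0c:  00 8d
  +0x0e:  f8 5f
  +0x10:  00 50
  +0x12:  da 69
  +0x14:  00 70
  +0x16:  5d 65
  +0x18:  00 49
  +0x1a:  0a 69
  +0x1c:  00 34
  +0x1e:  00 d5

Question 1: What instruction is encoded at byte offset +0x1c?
off 0x1c: read 00 34 as little → 0x3400
  op=0x3400>>12=0x3 ⇒ not (R)
  rd@[11:10]=0x1 ⇒ x1

not x1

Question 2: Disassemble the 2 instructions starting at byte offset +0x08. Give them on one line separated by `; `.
not x3; ldr x2, x2

[08] 00 3c → 0x3c00
  opcode bits[15:12]=0x3: not/R
  rd@[11:10]=0x3 ⇒ x3
[0a] 00 4a → 0x4a00
  opcode bits[15:12]=0x4: ldr/RR
  rd@[11:10]=0x2 ⇒ x2
  rs@[9:8]=0x2 ⇒ x2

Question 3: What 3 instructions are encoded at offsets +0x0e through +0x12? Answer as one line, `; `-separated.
je $-8; je $0; sbi $474, x2

+0x0e: f8 5f ⇒ word 0x5ff8 (little)
  top 4b → 0x5 → je [J]
  imm@[11:0]=0xff8 (s12→-8) ⇒ $-8
+0x10: 00 50 ⇒ word 0x5000 (little)
  top 4b → 0x5 → je [J]
  imm@[11:0]=0x0 ⇒ $0
+0x12: da 69 ⇒ word 0x69da (little)
  top 4b → 0x6 → sbi [RI]
  rd@[11:10]=0x2 ⇒ x2
  imm@[9:0]=0x1da ⇒ $474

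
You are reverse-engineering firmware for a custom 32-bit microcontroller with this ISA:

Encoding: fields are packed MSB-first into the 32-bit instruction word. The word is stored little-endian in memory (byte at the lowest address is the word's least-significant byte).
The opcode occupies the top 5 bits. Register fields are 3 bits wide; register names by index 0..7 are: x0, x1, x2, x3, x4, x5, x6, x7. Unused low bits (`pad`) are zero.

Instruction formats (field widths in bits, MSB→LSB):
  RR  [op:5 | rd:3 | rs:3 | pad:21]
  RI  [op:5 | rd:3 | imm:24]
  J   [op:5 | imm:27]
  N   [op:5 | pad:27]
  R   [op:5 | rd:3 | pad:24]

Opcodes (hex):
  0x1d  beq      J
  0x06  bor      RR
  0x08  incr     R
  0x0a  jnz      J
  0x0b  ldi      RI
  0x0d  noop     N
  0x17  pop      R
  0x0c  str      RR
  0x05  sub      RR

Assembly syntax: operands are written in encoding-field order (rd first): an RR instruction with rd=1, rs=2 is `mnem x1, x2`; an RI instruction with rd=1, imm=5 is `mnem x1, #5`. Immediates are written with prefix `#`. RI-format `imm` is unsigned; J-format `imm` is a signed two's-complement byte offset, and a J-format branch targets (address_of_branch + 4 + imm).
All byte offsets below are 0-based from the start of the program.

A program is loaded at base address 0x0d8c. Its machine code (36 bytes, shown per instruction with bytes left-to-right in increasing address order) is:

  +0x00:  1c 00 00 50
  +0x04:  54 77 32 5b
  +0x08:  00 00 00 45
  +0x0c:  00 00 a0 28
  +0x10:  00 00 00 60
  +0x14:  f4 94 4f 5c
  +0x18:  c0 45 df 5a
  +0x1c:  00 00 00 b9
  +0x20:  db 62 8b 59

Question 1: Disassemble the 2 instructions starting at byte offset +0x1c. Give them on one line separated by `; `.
+0x1c: 00 00 00 b9 ⇒ word 0xb9000000 (little)
  opcode bits[31:27]=0x17: pop/R
  [26:24] rd=1 = x1
+0x20: db 62 8b 59 ⇒ word 0x598b62db (little)
  opcode bits[31:27]=0xb: ldi/RI
  [26:24] rd=1 = x1
  [23:0] imm=9134811 = #9134811

pop x1; ldi x1, #9134811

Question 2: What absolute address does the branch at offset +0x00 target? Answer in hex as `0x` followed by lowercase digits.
0x0dac

off 0x00: read 1c 00 00 50 as little → 0x5000001c
  opcode bits[31:27]=0xa: jnz/J
  imm: (w>>0)&0x7ffffff=0x1c → #28
  target = base 0x0d8c + off 0x00 + 4 + imm 28 = 0x0dac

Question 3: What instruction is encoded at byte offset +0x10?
str x0, x0

[10] 00 00 00 60 → 0x60000000
  op=0x60000000>>27=0xc ⇒ str (RR)
  [26:24] rd=0 = x0
  [23:21] rs=0 = x0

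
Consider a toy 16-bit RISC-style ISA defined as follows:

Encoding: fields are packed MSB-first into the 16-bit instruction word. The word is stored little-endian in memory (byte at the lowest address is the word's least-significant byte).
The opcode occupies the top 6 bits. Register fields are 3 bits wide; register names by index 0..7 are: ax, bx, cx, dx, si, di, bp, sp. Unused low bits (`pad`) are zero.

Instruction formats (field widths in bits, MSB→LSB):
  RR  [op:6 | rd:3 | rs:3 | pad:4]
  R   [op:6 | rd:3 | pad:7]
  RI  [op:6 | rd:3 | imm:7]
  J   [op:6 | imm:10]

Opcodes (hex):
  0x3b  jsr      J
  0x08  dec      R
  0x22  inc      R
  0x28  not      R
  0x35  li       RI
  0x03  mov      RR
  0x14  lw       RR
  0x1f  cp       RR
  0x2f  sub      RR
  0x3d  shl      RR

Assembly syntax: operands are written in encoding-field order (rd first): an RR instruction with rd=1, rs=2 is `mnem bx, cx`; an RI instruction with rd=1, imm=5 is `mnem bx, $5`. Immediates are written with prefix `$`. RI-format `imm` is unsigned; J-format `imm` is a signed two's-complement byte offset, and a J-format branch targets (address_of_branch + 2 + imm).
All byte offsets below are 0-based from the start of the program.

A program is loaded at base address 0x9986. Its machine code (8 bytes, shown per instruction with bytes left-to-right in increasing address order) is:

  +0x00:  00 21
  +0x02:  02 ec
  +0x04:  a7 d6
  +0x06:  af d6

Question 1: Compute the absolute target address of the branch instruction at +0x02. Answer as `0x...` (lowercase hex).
0x998c

@+02  little-endian(02 ec) = 0xec02
  top 6b → 0x3b → jsr [J]
  imm: (w>>0)&0x3ff=0x2 → $2
  target = base 0x9986 + off 0x02 + 2 + imm 2 = 0x998c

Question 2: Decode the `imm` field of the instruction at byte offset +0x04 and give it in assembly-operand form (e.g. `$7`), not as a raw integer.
@+04  little-endian(a7 d6) = 0xd6a7
  top 6b → 0x35 → li [RI]
  [9:7] rd=5 = di
  [6:0] imm=39 = $39

$39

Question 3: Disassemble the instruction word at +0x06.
li di, $47

off 0x06: read af d6 as little → 0xd6af
  op=0xd6af>>10=0x35 ⇒ li (RI)
  rd@[9:7]=0x5 ⇒ di
  imm@[6:0]=0x2f ⇒ $47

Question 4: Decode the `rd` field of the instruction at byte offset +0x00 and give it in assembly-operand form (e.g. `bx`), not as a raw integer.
cx

[00] 00 21 → 0x2100
  op=0x2100>>10=0x8 ⇒ dec (R)
  [9:7] rd=2 = cx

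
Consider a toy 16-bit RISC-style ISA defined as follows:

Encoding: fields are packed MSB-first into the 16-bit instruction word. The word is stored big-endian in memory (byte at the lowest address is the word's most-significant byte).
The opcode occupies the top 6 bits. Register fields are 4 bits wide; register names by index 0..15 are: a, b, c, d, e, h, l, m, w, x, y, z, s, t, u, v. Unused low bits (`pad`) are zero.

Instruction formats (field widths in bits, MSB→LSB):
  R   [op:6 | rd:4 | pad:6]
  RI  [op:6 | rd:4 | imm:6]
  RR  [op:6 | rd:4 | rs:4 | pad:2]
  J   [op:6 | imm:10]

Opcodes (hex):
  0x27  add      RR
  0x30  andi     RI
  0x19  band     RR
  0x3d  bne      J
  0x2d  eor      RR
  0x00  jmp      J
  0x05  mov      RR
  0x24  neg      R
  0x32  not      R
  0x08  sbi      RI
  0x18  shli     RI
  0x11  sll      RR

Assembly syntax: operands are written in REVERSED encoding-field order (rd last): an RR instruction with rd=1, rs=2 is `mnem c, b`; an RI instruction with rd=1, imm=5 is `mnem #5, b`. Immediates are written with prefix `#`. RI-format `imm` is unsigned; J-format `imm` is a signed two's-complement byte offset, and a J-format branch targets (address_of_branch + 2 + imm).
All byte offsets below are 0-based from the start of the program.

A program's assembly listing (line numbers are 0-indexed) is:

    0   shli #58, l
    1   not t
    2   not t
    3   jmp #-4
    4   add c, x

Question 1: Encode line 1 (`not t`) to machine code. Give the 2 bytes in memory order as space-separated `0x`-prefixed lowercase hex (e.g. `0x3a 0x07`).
0xcb 0x40

L1: not op=0x32:6|rd=13:4|pad=0:6 ⇒ 0xcb40 ⇒ big cb 40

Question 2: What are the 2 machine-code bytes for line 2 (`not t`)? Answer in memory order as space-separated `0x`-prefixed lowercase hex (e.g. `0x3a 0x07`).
line 2 (not): pack op=0x32:6|rd=13:4|pad=0:6 = 0xcb40; big→ cb 40

0xcb 0x40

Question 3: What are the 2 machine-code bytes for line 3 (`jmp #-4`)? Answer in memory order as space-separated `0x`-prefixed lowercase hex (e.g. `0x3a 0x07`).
0x03 0xfc

3. jmp fields op=0x0:6|imm=-4:10 → word 03fch → 03 fc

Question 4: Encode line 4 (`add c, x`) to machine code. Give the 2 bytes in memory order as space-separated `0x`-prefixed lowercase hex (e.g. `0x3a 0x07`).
0x9e 0x48

line 4 (add): pack op=0x27:6|rd=9:4|rs=2:4|pad=0:2 = 0x9e48; big→ 9e 48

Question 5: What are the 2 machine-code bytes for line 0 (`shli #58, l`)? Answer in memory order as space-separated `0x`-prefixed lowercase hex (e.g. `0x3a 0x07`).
0x61 0xba

line 0 (shli): pack op=0x18:6|rd=6:4|imm=58:6 = 0x61ba; big→ 61 ba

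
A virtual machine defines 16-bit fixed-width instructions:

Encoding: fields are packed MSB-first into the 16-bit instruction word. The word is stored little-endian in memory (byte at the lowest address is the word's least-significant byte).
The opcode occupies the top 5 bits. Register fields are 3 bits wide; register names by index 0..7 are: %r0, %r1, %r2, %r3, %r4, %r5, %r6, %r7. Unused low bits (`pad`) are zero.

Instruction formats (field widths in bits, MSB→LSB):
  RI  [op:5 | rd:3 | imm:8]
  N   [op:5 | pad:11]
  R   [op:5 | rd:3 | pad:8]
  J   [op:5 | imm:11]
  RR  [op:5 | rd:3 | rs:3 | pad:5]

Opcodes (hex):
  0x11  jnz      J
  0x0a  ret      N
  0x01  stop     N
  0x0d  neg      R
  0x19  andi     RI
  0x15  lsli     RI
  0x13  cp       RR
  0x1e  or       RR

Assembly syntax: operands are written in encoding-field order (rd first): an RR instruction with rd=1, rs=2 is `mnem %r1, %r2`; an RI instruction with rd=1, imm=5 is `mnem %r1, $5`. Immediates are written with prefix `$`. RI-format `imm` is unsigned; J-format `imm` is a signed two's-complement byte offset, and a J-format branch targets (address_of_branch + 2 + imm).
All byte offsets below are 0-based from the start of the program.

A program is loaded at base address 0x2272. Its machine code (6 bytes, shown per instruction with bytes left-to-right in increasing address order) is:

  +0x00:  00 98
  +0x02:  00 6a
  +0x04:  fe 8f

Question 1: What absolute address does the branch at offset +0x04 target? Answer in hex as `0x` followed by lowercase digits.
0x2276

off 0x04: read fe 8f as little → 0x8ffe
  top 5b → 0x11 → jnz [J]
  [10:0] imm=2046 (s11→-2) = $-2
  target = base 0x2272 + off 0x04 + 2 + imm -2 = 0x2276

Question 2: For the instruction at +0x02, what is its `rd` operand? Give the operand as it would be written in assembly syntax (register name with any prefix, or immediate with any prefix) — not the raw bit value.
%r2

@+02  little-endian(00 6a) = 0x6a00
  opcode bits[15:11]=0xd: neg/R
  rd@[10:8]=0x2 ⇒ %r2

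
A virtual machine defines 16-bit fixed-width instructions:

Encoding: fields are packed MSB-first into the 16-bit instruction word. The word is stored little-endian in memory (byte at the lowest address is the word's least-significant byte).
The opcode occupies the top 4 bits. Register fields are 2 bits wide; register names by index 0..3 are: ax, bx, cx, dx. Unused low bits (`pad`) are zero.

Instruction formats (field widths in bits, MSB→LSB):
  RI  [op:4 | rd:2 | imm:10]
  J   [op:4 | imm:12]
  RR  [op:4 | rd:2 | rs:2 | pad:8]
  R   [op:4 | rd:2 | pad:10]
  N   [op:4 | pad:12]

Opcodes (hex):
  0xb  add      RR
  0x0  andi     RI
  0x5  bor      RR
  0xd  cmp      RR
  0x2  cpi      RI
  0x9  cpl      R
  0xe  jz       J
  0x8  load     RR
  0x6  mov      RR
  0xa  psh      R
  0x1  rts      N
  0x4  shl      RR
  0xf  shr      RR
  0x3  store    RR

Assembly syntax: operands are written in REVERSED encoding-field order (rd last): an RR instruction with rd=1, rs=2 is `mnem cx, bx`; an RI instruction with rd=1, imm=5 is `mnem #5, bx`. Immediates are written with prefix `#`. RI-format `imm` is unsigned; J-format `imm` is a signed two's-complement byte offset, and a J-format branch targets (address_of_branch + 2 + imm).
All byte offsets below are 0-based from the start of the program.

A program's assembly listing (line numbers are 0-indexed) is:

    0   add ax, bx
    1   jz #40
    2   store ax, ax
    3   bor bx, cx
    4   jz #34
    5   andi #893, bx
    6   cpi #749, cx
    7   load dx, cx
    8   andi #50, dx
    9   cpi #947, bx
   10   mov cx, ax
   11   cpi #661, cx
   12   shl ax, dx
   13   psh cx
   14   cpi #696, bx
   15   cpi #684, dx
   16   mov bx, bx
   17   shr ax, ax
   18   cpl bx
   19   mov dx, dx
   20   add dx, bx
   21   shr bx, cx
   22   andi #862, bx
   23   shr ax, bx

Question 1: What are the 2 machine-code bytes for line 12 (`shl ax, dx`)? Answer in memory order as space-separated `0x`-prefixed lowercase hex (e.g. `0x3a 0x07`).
L12: shl op=0x4:4|rd=3:2|rs=0:2|pad=0:8 ⇒ 0x4c00 ⇒ little 00 4c

0x00 0x4c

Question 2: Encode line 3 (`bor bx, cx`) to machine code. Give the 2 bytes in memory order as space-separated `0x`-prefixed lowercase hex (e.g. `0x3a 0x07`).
line 3 (bor): pack op=0x5:4|rd=2:2|rs=1:2|pad=0:8 = 0x5900; little→ 00 59

0x00 0x59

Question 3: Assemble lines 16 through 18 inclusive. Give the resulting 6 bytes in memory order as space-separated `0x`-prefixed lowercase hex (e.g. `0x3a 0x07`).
0x00 0x65 0x00 0xf0 0x00 0x94

line 16 (mov): pack op=0x6:4|rd=1:2|rs=1:2|pad=0:8 = 0x6500; little→ 00 65
line 17 (shr): pack op=0xf:4|rd=0:2|rs=0:2|pad=0:8 = 0xf000; little→ 00 f0
line 18 (cpl): pack op=0x9:4|rd=1:2|pad=0:10 = 0x9400; little→ 00 94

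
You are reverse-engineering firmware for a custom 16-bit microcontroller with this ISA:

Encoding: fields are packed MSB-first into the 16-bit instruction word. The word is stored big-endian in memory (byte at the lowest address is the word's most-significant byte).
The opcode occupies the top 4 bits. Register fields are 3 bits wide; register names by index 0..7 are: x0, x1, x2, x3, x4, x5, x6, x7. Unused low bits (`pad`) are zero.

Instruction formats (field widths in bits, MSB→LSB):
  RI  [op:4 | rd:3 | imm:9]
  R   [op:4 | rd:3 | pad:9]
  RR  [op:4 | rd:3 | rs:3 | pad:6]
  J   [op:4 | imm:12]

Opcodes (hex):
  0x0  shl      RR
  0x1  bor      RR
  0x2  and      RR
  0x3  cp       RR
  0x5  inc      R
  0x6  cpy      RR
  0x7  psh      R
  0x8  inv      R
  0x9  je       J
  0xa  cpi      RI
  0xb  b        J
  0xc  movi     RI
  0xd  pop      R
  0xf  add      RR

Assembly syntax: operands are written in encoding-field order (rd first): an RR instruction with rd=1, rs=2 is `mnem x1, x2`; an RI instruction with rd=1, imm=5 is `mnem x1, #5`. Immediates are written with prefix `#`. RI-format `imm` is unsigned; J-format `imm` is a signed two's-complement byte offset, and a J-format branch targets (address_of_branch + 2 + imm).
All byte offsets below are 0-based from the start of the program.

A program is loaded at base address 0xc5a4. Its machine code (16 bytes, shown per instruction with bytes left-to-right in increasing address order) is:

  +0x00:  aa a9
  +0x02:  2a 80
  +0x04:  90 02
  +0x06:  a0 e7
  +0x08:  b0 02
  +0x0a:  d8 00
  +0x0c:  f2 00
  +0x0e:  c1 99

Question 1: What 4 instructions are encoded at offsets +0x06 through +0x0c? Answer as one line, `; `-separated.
off 0x06: read a0 e7 as big → 0xa0e7
  opcode bits[15:12]=0xa: cpi/RI
  rd: (w>>9)&0x7=0x0 → x0
  imm: (w>>0)&0x1ff=0xe7 → #231
off 0x08: read b0 02 as big → 0xb002
  opcode bits[15:12]=0xb: b/J
  imm: (w>>0)&0xfff=0x2 → #2
off 0x0a: read d8 00 as big → 0xd800
  opcode bits[15:12]=0xd: pop/R
  rd: (w>>9)&0x7=0x4 → x4
off 0x0c: read f2 00 as big → 0xf200
  opcode bits[15:12]=0xf: add/RR
  rd: (w>>9)&0x7=0x1 → x1
  rs: (w>>6)&0x7=0x0 → x0

cpi x0, #231; b #2; pop x4; add x1, x0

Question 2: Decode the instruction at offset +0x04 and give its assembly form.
je #2

off 0x04: read 90 02 as big → 0x9002
  opcode bits[15:12]=0x9: je/J
  imm@[11:0]=0x2 ⇒ #2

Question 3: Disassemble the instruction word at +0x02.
and x5, x2

+0x02: 2a 80 ⇒ word 0x2a80 (big)
  top 4b → 0x2 → and [RR]
  rd: (w>>9)&0x7=0x5 → x5
  rs: (w>>6)&0x7=0x2 → x2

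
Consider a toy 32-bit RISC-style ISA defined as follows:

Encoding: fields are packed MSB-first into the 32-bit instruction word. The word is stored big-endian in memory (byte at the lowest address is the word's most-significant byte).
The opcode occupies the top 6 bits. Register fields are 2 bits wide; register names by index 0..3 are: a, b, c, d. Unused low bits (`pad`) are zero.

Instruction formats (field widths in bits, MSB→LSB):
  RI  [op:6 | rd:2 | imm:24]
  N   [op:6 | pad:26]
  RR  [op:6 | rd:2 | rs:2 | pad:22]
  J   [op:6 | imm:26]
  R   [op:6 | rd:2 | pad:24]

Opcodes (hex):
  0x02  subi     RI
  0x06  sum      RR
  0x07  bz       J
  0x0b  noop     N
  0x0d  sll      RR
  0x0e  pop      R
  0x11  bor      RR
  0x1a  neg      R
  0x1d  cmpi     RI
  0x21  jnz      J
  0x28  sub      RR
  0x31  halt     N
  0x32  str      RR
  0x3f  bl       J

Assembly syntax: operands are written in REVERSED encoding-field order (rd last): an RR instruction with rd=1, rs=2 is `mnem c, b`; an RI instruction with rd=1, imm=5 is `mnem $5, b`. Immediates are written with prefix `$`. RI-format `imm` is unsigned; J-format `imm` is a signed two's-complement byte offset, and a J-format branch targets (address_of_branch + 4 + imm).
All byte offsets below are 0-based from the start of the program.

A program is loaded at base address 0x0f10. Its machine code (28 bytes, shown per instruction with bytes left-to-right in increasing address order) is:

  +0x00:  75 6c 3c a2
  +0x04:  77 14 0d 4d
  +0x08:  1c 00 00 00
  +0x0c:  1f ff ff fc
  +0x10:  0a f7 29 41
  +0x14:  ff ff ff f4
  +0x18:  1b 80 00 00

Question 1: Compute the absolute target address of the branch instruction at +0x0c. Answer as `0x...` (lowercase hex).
+0x0c: 1f ff ff fc ⇒ word 0x1ffffffc (big)
  opcode bits[31:26]=0x7: bz/J
  imm@[25:0]=0x3fffffc (s26→-4) ⇒ $-4
  target = base 0x0f10 + off 0x0c + 4 + imm -4 = 0x0f1c

0x0f1c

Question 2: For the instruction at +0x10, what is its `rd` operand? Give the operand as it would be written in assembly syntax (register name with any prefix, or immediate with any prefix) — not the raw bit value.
+0x10: 0a f7 29 41 ⇒ word 0x0af72941 (big)
  opcode bits[31:26]=0x2: subi/RI
  rd: (w>>24)&0x3=0x2 → c
  imm: (w>>0)&0xffffff=0xf72941 → $16197953

c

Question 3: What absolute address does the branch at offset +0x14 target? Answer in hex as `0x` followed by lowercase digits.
@+14  big-endian(ff ff ff f4) = 0xfffffff4
  opcode bits[31:26]=0x3f: bl/J
  [25:0] imm=67108852 (s26→-12) = $-12
  target = base 0x0f10 + off 0x14 + 4 + imm -12 = 0x0f1c

0x0f1c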